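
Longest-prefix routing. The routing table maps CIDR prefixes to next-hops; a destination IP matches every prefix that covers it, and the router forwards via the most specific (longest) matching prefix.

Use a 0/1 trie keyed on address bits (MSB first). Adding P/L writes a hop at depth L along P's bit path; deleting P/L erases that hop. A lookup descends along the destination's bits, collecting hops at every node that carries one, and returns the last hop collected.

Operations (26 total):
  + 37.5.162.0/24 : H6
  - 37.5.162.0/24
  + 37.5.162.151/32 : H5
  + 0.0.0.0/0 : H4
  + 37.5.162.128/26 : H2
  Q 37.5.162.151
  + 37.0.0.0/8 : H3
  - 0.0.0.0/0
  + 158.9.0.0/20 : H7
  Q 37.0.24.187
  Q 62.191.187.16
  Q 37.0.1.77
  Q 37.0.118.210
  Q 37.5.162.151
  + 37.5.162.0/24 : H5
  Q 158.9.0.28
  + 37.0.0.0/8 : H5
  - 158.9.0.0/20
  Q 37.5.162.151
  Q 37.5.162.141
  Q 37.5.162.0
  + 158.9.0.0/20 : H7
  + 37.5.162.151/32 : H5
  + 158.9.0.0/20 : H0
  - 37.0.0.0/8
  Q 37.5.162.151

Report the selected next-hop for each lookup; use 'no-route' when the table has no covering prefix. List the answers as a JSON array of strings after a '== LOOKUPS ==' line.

Process each operation:
  + 37.5.162.0/24 (H6) depth=24
  - 37.5.162.0/24 clear@24
  + 37.5.162.151/32 (H5) depth=32
  + 0.0.0.0/0 (H4) depth=0
  + 37.5.162.128/26 (H2) depth=26
  lookup 37.5.162.151: bits 00100101000001011010001010010111 walk d0:H4→d1:-→d2:-→d3:-→d4:-→d5:-→d6:-→d7:-→d8:-→d9:-→d10:-→d11:-→d12:-→d13:-→d14:-→d15:-→d16:-→d17:-→d18:-→d19:-→d20:-→d21:-→d22:-→d23:-→d24:-→d25:-→d26:H2→d27:-→d28:-→d29:-→d30:-→d31:-→d32:H5 -> H5
  + 37.0.0.0/8 (H3) depth=8
  - 0.0.0.0/0 clear@0
  + 158.9.0.0/20 (H7) depth=20
  lookup 37.0.24.187: bits 0010010100000 walk d0:-→d1:-→d2:-→d3:-→d4:-→d5:-→d6:-→d7:-→d8:H3→d9:-→d10:-→d11:-→d12:-→d13:- -> H3
  lookup 62.191.187.16: bits 001 walk d0:-→d1:-→d2:-→d3:- -> no-route
  lookup 37.0.1.77: bits 0010010100000 walk d0:-→d1:-→d2:-→d3:-→d4:-→d5:-→d6:-→d7:-→d8:H3→d9:-→d10:-→d11:-→d12:-→d13:- -> H3
  lookup 37.0.118.210: bits 0010010100000 walk d0:-→d1:-→d2:-→d3:-→d4:-→d5:-→d6:-→d7:-→d8:H3→d9:-→d10:-→d11:-→d12:-→d13:- -> H3
  lookup 37.5.162.151: bits 00100101000001011010001010010111 walk d0:-→d1:-→d2:-→d3:-→d4:-→d5:-→d6:-→d7:-→d8:H3→d9:-→d10:-→d11:-→d12:-→d13:-→d14:-→d15:-→d16:-→d17:-→d18:-→d19:-→d20:-→d21:-→d22:-→d23:-→d24:-→d25:-→d26:H2→d27:-→d28:-→d29:-→d30:-→d31:-→d32:H5 -> H5
  + 37.5.162.0/24 (H5) depth=24
  lookup 158.9.0.28: bits 10011110000010010000 walk d0:-→d1:-→d2:-→d3:-→d4:-→d5:-→d6:-→d7:-→d8:-→d9:-→d10:-→d11:-→d12:-→d13:-→d14:-→d15:-→d16:-→d17:-→d18:-→d19:-→d20:H7 -> H7
  + 37.0.0.0/8 (H5) depth=8
  - 158.9.0.0/20 clear@20
  lookup 37.5.162.151: bits 00100101000001011010001010010111 walk d0:-→d1:-→d2:-→d3:-→d4:-→d5:-→d6:-→d7:-→d8:H5→d9:-→d10:-→d11:-→d12:-→d13:-→d14:-→d15:-→d16:-→d17:-→d18:-→d19:-→d20:-→d21:-→d22:-→d23:-→d24:H5→d25:-→d26:H2→d27:-→d28:-→d29:-→d30:-→d31:-→d32:H5 -> H5
  lookup 37.5.162.141: bits 001001010000010110100010100 walk d0:-→d1:-→d2:-→d3:-→d4:-→d5:-→d6:-→d7:-→d8:H5→d9:-→d10:-→d11:-→d12:-→d13:-→d14:-→d15:-→d16:-→d17:-→d18:-→d19:-→d20:-→d21:-→d22:-→d23:-→d24:H5→d25:-→d26:H2→d27:- -> H2
  lookup 37.5.162.0: bits 001001010000010110100010 walk d0:-→d1:-→d2:-→d3:-→d4:-→d5:-→d6:-→d7:-→d8:H5→d9:-→d10:-→d11:-→d12:-→d13:-→d14:-→d15:-→d16:-→d17:-→d18:-→d19:-→d20:-→d21:-→d22:-→d23:-→d24:H5 -> H5
  + 158.9.0.0/20 (H7) depth=20
  + 37.5.162.151/32 (H5) depth=32
  + 158.9.0.0/20 (H0) depth=20
  - 37.0.0.0/8 clear@8
  lookup 37.5.162.151: bits 00100101000001011010001010010111 walk d0:-→d1:-→d2:-→d3:-→d4:-→d5:-→d6:-→d7:-→d8:-→d9:-→d10:-→d11:-→d12:-→d13:-→d14:-→d15:-→d16:-→d17:-→d18:-→d19:-→d20:-→d21:-→d22:-→d23:-→d24:H5→d25:-→d26:H2→d27:-→d28:-→d29:-→d30:-→d31:-→d32:H5 -> H5

== LOOKUPS ==
["H5","H3","no-route","H3","H3","H5","H7","H5","H2","H5","H5"]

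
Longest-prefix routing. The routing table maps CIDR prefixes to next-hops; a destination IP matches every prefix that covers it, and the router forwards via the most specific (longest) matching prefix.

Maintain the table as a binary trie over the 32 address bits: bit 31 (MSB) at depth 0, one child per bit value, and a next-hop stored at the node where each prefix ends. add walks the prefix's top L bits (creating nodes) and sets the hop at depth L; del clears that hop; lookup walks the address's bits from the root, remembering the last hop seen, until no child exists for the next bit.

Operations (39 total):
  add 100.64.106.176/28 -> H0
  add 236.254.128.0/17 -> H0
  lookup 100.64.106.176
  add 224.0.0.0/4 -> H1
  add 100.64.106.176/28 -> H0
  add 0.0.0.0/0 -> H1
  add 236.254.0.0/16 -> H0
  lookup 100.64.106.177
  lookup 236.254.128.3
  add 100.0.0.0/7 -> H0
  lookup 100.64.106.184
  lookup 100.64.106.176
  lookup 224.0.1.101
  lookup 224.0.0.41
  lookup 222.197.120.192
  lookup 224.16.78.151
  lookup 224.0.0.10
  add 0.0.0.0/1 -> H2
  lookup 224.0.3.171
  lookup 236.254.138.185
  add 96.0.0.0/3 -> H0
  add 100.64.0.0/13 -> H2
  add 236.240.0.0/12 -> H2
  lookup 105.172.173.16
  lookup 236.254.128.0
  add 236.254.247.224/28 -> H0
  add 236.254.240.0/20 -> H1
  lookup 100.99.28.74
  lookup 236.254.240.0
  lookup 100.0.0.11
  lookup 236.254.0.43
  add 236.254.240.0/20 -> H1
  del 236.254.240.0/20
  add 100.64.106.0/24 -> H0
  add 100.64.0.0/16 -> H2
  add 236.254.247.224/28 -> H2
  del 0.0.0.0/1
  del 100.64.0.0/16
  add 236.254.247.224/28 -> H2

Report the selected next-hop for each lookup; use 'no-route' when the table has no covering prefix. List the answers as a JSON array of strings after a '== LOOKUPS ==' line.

Process each operation:
  add 100.64.106.176/28 -> H0 at depth 28
  add 236.254.128.0/17 -> H0 at depth 17
  lookup 100.64.106.176: bits 0110010001000000011010101011 walk d0:-→d1:-→d2:-→d3:-→d4:-→d5:-→d6:-→d7:-→d8:-→d9:-→d10:-→d11:-→d12:-→d13:-→d14:-→d15:-→d16:-→d17:-→d18:-→d19:-→d20:-→d21:-→d22:-→d23:-→d24:-→d25:-→d26:-→d27:-→d28:H0 -> H0
  add 224.0.0.0/4 -> H1 at depth 4
  add 100.64.106.176/28 -> H0 at depth 28
  add 0.0.0.0/0 -> H1 at depth 0
  add 236.254.0.0/16 -> H0 at depth 16
  lookup 100.64.106.177: bits 0110010001000000011010101011 walk d0:H1→d1:-→d2:-→d3:-→d4:-→d5:-→d6:-→d7:-→d8:-→d9:-→d10:-→d11:-→d12:-→d13:-→d14:-→d15:-→d16:-→d17:-→d18:-→d19:-→d20:-→d21:-→d22:-→d23:-→d24:-→d25:-→d26:-→d27:-→d28:H0 -> H0
  lookup 236.254.128.3: bits 11101100111111101 walk d0:H1→d1:-→d2:-→d3:-→d4:H1→d5:-→d6:-→d7:-→d8:-→d9:-→d10:-→d11:-→d12:-→d13:-→d14:-→d15:-→d16:H0→d17:H0 -> H0
  add 100.0.0.0/7 -> H0 at depth 7
  lookup 100.64.106.184: bits 0110010001000000011010101011 walk d0:H1→d1:-→d2:-→d3:-→d4:-→d5:-→d6:-→d7:H0→d8:-→d9:-→d10:-→d11:-→d12:-→d13:-→d14:-→d15:-→d16:-→d17:-→d18:-→d19:-→d20:-→d21:-→d22:-→d23:-→d24:-→d25:-→d26:-→d27:-→d28:H0 -> H0
  lookup 100.64.106.176: bits 0110010001000000011010101011 walk d0:H1→d1:-→d2:-→d3:-→d4:-→d5:-→d6:-→d7:H0→d8:-→d9:-→d10:-→d11:-→d12:-→d13:-→d14:-→d15:-→d16:-→d17:-→d18:-→d19:-→d20:-→d21:-→d22:-→d23:-→d24:-→d25:-→d26:-→d27:-→d28:H0 -> H0
  lookup 224.0.1.101: bits 1110 walk d0:H1→d1:-→d2:-→d3:-→d4:H1 -> H1
  lookup 224.0.0.41: bits 1110 walk d0:H1→d1:-→d2:-→d3:-→d4:H1 -> H1
  lookup 222.197.120.192: bits 11 walk d0:H1→d1:-→d2:- -> H1
  lookup 224.16.78.151: bits 1110 walk d0:H1→d1:-→d2:-→d3:-→d4:H1 -> H1
  lookup 224.0.0.10: bits 1110 walk d0:H1→d1:-→d2:-→d3:-→d4:H1 -> H1
  add 0.0.0.0/1 -> H2 at depth 1
  lookup 224.0.3.171: bits 1110 walk d0:H1→d1:-→d2:-→d3:-→d4:H1 -> H1
  lookup 236.254.138.185: bits 11101100111111101 walk d0:H1→d1:-→d2:-→d3:-→d4:H1→d5:-→d6:-→d7:-→d8:-→d9:-→d10:-→d11:-→d12:-→d13:-→d14:-→d15:-→d16:H0→d17:H0 -> H0
  add 96.0.0.0/3 -> H0 at depth 3
  add 100.64.0.0/13 -> H2 at depth 13
  add 236.240.0.0/12 -> H2 at depth 12
  lookup 105.172.173.16: bits 0110 walk d0:H1→d1:H2→d2:-→d3:H0→d4:- -> H0
  lookup 236.254.128.0: bits 11101100111111101 walk d0:H1→d1:-→d2:-→d3:-→d4:H1→d5:-→d6:-→d7:-→d8:-→d9:-→d10:-→d11:-→d12:H2→d13:-→d14:-→d15:-→d16:H0→d17:H0 -> H0
  add 236.254.247.224/28 -> H0 at depth 28
  add 236.254.240.0/20 -> H1 at depth 20
  lookup 100.99.28.74: bits 0110010001 walk d0:H1→d1:H2→d2:-→d3:H0→d4:-→d5:-→d6:-→d7:H0→d8:-→d9:-→d10:- -> H0
  lookup 236.254.240.0: bits 111011001111111011110 walk d0:H1→d1:-→d2:-→d3:-→d4:H1→d5:-→d6:-→d7:-→d8:-→d9:-→d10:-→d11:-→d12:H2→d13:-→d14:-→d15:-→d16:H0→d17:H0→d18:-→d19:-→d20:H1→d21:- -> H1
  lookup 100.0.0.11: bits 011001000 walk d0:H1→d1:H2→d2:-→d3:H0→d4:-→d5:-→d6:-→d7:H0→d8:-→d9:- -> H0
  lookup 236.254.0.43: bits 1110110011111110 walk d0:H1→d1:-→d2:-→d3:-→d4:H1→d5:-→d6:-→d7:-→d8:-→d9:-→d10:-→d11:-→d12:H2→d13:-→d14:-→d15:-→d16:H0 -> H0
  add 236.254.240.0/20 -> H1 at depth 20
  del 236.254.240.0/20 (clear depth 20)
  add 100.64.106.0/24 -> H0 at depth 24
  add 100.64.0.0/16 -> H2 at depth 16
  add 236.254.247.224/28 -> H2 at depth 28
  del 0.0.0.0/1 (clear depth 1)
  del 100.64.0.0/16 (clear depth 16)
  add 236.254.247.224/28 -> H2 at depth 28

== LOOKUPS ==
["H0","H0","H0","H0","H0","H1","H1","H1","H1","H1","H1","H0","H0","H0","H0","H1","H0","H0"]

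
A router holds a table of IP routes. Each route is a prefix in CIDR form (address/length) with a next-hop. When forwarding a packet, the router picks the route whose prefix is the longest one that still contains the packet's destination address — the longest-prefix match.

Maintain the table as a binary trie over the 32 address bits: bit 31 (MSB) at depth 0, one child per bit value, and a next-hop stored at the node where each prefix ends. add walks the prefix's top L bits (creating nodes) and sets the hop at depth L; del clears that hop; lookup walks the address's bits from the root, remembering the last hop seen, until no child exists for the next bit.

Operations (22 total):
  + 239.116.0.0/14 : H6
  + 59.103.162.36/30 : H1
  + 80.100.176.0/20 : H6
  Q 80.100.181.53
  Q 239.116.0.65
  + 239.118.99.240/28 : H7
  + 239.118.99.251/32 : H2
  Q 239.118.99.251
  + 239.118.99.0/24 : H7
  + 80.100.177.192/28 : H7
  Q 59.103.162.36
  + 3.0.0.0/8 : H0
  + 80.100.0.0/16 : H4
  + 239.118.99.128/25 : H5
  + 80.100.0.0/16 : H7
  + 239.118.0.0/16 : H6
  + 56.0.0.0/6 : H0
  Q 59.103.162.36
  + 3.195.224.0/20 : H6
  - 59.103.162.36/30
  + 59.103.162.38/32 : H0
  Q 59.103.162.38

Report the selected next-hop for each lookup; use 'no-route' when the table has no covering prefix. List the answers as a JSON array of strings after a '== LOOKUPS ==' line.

Trace:
  + 239.116.0.0/14 (H6) depth=14
  + 59.103.162.36/30 (H1) depth=30
  + 80.100.176.0/20 (H6) depth=20
  Q 80.100.181.53: descend 01010000011001001011 ; hops seen [H6] ; pick H6
  Q 239.116.0.65: descend 11101111011101 ; hops seen [H6] ; pick H6
  + 239.118.99.240/28 (H7) depth=28
  + 239.118.99.251/32 (H2) depth=32
  Q 239.118.99.251: descend 11101111011101100110001111111011 ; hops seen [H6,H7,H2] ; pick H2
  + 239.118.99.0/24 (H7) depth=24
  + 80.100.177.192/28 (H7) depth=28
  Q 59.103.162.36: descend 001110110110011110100010001001 ; hops seen [H1] ; pick H1
  + 3.0.0.0/8 (H0) depth=8
  + 80.100.0.0/16 (H4) depth=16
  + 239.118.99.128/25 (H5) depth=25
  + 80.100.0.0/16 (H7) depth=16
  + 239.118.0.0/16 (H6) depth=16
  + 56.0.0.0/6 (H0) depth=6
  Q 59.103.162.36: descend 001110110110011110100010001001 ; hops seen [H0,H1] ; pick H1
  + 3.195.224.0/20 (H6) depth=20
  - 59.103.162.36/30 clear@30
  + 59.103.162.38/32 (H0) depth=32
  Q 59.103.162.38: descend 00111011011001111010001000100110 ; hops seen [H0,H0] ; pick H0

== LOOKUPS ==
["H6","H6","H2","H1","H1","H0"]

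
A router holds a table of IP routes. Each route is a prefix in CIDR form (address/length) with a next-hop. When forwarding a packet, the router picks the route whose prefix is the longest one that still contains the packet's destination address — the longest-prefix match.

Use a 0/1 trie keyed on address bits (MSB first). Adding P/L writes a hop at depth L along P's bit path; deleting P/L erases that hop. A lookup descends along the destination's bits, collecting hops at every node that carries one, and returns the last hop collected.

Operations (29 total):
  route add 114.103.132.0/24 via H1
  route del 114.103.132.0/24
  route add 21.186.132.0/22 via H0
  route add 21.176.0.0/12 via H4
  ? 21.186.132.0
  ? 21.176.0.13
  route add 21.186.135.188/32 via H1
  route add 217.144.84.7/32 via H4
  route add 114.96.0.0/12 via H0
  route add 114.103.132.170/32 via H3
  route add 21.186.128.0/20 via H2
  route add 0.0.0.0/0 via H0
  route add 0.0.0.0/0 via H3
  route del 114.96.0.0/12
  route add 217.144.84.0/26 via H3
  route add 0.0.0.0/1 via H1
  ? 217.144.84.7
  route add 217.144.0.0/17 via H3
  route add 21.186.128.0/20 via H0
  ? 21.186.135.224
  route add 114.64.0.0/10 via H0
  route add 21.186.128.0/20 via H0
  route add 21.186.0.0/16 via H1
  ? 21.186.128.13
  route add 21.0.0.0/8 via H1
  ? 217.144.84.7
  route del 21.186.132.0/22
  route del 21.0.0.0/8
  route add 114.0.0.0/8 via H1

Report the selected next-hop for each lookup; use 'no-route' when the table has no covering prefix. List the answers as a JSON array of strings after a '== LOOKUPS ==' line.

Process each operation:
  + 114.103.132.0/24 (H1) depth=24
  - 114.103.132.0/24 clear@24
  + 21.186.132.0/22 (H0) depth=22
  + 21.176.0.0/12 (H4) depth=12
  Q 21.186.132.0: descend 0001010110111010100001 ; hops seen [H4,H0] ; pick H0
  Q 21.176.0.13: descend 000101011011 ; hops seen [H4] ; pick H4
  + 21.186.135.188/32 (H1) depth=32
  + 217.144.84.7/32 (H4) depth=32
  + 114.96.0.0/12 (H0) depth=12
  + 114.103.132.170/32 (H3) depth=32
  + 21.186.128.0/20 (H2) depth=20
  + 0.0.0.0/0 (H0) depth=0
  + 0.0.0.0/0 (H3) depth=0
  - 114.96.0.0/12 clear@12
  + 217.144.84.0/26 (H3) depth=26
  + 0.0.0.0/1 (H1) depth=1
  Q 217.144.84.7: descend 11011001100100000101010000000111 ; hops seen [H3,H3,H4] ; pick H4
  + 217.144.0.0/17 (H3) depth=17
  + 21.186.128.0/20 (H0) depth=20
  Q 21.186.135.224: descend 0001010110111010100001111 ; hops seen [H3,H1,H4,H0,H0] ; pick H0
  + 114.64.0.0/10 (H0) depth=10
  + 21.186.128.0/20 (H0) depth=20
  + 21.186.0.0/16 (H1) depth=16
  Q 21.186.128.13: descend 000101011011101010000 ; hops seen [H3,H1,H4,H1,H0] ; pick H0
  + 21.0.0.0/8 (H1) depth=8
  Q 217.144.84.7: descend 11011001100100000101010000000111 ; hops seen [H3,H3,H3,H4] ; pick H4
  - 21.186.132.0/22 clear@22
  - 21.0.0.0/8 clear@8
  + 114.0.0.0/8 (H1) depth=8

== LOOKUPS ==
["H0","H4","H4","H0","H0","H4"]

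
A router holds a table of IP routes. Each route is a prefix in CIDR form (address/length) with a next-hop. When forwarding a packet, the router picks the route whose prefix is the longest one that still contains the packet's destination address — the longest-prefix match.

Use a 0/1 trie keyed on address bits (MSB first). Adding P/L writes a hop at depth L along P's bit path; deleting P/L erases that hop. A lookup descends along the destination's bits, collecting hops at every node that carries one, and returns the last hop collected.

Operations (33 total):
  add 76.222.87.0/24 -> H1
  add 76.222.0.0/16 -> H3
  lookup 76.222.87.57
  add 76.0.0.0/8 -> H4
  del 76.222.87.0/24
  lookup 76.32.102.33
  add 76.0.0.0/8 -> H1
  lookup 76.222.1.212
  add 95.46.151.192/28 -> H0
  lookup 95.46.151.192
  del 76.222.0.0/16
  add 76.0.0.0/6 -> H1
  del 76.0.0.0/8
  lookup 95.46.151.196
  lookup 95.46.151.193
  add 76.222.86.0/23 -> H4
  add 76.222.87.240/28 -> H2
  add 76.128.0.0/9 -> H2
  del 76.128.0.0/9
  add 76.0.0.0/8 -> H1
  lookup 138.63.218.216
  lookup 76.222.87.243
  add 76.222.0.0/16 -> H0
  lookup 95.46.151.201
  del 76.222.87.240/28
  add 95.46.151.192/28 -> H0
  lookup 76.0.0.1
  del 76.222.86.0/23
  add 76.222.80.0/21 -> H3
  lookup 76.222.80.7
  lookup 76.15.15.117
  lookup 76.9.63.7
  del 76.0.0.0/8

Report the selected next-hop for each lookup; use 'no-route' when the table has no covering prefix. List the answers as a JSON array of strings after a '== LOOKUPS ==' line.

Process each operation:
  add 76.222.87.0/24 -> H1 at depth 24
  add 76.222.0.0/16 -> H3 at depth 16
  lookup 76.222.87.57: bits 010011001101111001010111 walk d0:-→d1:-→d2:-→d3:-→d4:-→d5:-→d6:-→d7:-→d8:-→d9:-→d10:-→d11:-→d12:-→d13:-→d14:-→d15:-→d16:H3→d17:-→d18:-→d19:-→d20:-→d21:-→d22:-→d23:-→d24:H1 -> H1
  add 76.0.0.0/8 -> H4 at depth 8
  del 76.222.87.0/24 (clear depth 24)
  lookup 76.32.102.33: bits 01001100 walk d0:-→d1:-→d2:-→d3:-→d4:-→d5:-→d6:-→d7:-→d8:H4 -> H4
  add 76.0.0.0/8 -> H1 at depth 8
  lookup 76.222.1.212: bits 01001100110111100 walk d0:-→d1:-→d2:-→d3:-→d4:-→d5:-→d6:-→d7:-→d8:H1→d9:-→d10:-→d11:-→d12:-→d13:-→d14:-→d15:-→d16:H3→d17:- -> H3
  add 95.46.151.192/28 -> H0 at depth 28
  lookup 95.46.151.192: bits 0101111100101110100101111100 walk d0:-→d1:-→d2:-→d3:-→d4:-→d5:-→d6:-→d7:-→d8:-→d9:-→d10:-→d11:-→d12:-→d13:-→d14:-→d15:-→d16:-→d17:-→d18:-→d19:-→d20:-→d21:-→d22:-→d23:-→d24:-→d25:-→d26:-→d27:-→d28:H0 -> H0
  del 76.222.0.0/16 (clear depth 16)
  add 76.0.0.0/6 -> H1 at depth 6
  del 76.0.0.0/8 (clear depth 8)
  lookup 95.46.151.196: bits 0101111100101110100101111100 walk d0:-→d1:-→d2:-→d3:-→d4:-→d5:-→d6:-→d7:-→d8:-→d9:-→d10:-→d11:-→d12:-→d13:-→d14:-→d15:-→d16:-→d17:-→d18:-→d19:-→d20:-→d21:-→d22:-→d23:-→d24:-→d25:-→d26:-→d27:-→d28:H0 -> H0
  lookup 95.46.151.193: bits 0101111100101110100101111100 walk d0:-→d1:-→d2:-→d3:-→d4:-→d5:-→d6:-→d7:-→d8:-→d9:-→d10:-→d11:-→d12:-→d13:-→d14:-→d15:-→d16:-→d17:-→d18:-→d19:-→d20:-→d21:-→d22:-→d23:-→d24:-→d25:-→d26:-→d27:-→d28:H0 -> H0
  add 76.222.86.0/23 -> H4 at depth 23
  add 76.222.87.240/28 -> H2 at depth 28
  add 76.128.0.0/9 -> H2 at depth 9
  del 76.128.0.0/9 (clear depth 9)
  add 76.0.0.0/8 -> H1 at depth 8
  lookup 138.63.218.216: bits ε walk d0:- -> no-route
  lookup 76.222.87.243: bits 0100110011011110010101111111 walk d0:-→d1:-→d2:-→d3:-→d4:-→d5:-→d6:H1→d7:-→d8:H1→d9:-→d10:-→d11:-→d12:-→d13:-→d14:-→d15:-→d16:-→d17:-→d18:-→d19:-→d20:-→d21:-→d22:-→d23:H4→d24:-→d25:-→d26:-→d27:-→d28:H2 -> H2
  add 76.222.0.0/16 -> H0 at depth 16
  lookup 95.46.151.201: bits 0101111100101110100101111100 walk d0:-→d1:-→d2:-→d3:-→d4:-→d5:-→d6:-→d7:-→d8:-→d9:-→d10:-→d11:-→d12:-→d13:-→d14:-→d15:-→d16:-→d17:-→d18:-→d19:-→d20:-→d21:-→d22:-→d23:-→d24:-→d25:-→d26:-→d27:-→d28:H0 -> H0
  del 76.222.87.240/28 (clear depth 28)
  add 95.46.151.192/28 -> H0 at depth 28
  lookup 76.0.0.1: bits 01001100 walk d0:-→d1:-→d2:-→d3:-→d4:-→d5:-→d6:H1→d7:-→d8:H1 -> H1
  del 76.222.86.0/23 (clear depth 23)
  add 76.222.80.0/21 -> H3 at depth 21
  lookup 76.222.80.7: bits 010011001101111001010 walk d0:-→d1:-→d2:-→d3:-→d4:-→d5:-→d6:H1→d7:-→d8:H1→d9:-→d10:-→d11:-→d12:-→d13:-→d14:-→d15:-→d16:H0→d17:-→d18:-→d19:-→d20:-→d21:H3 -> H3
  lookup 76.15.15.117: bits 01001100 walk d0:-→d1:-→d2:-→d3:-→d4:-→d5:-→d6:H1→d7:-→d8:H1 -> H1
  lookup 76.9.63.7: bits 01001100 walk d0:-→d1:-→d2:-→d3:-→d4:-→d5:-→d6:H1→d7:-→d8:H1 -> H1
  del 76.0.0.0/8 (clear depth 8)

== LOOKUPS ==
["H1","H4","H3","H0","H0","H0","no-route","H2","H0","H1","H3","H1","H1"]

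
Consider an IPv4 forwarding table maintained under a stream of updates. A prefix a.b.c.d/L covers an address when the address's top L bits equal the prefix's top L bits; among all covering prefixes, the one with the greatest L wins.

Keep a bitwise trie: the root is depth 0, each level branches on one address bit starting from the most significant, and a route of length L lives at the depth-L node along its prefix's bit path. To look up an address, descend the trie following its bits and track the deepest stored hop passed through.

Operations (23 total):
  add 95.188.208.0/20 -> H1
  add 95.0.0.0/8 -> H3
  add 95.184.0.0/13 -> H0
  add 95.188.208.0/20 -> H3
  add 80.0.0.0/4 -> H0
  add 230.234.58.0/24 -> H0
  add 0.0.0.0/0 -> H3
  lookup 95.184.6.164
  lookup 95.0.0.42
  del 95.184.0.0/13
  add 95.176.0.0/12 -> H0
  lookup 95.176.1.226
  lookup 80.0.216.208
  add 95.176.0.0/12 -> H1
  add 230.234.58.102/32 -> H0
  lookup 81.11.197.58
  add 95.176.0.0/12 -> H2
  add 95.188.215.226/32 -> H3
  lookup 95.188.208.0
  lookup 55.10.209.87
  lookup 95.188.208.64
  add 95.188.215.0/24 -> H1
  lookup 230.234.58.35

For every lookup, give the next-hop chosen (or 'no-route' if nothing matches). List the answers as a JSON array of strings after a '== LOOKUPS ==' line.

Apply in order:
  + 95.188.208.0/20 (H1) depth=20
  + 95.0.0.0/8 (H3) depth=8
  + 95.184.0.0/13 (H0) depth=13
  + 95.188.208.0/20 (H3) depth=20
  + 80.0.0.0/4 (H0) depth=4
  + 230.234.58.0/24 (H0) depth=24
  + 0.0.0.0/0 (H3) depth=0
  ? 95.184.6.164  path d0:H3→d1:-→d2:-→d3:-→d4:H0→d5:-→d6:-→d7:-→d8:H3→d9:-→d10:-→d11:-→d12:-→d13:H0  best=H0
  ? 95.0.0.42  path d0:H3→d1:-→d2:-→d3:-→d4:H0→d5:-→d6:-→d7:-→d8:H3  best=H3
  del 95.184.0.0/13 (clear depth 13)
  + 95.176.0.0/12 (H0) depth=12
  ? 95.176.1.226  path d0:H3→d1:-→d2:-→d3:-→d4:H0→d5:-→d6:-→d7:-→d8:H3→d9:-→d10:-→d11:-→d12:H0  best=H0
  ? 80.0.216.208  path d0:H3→d1:-→d2:-→d3:-→d4:H0  best=H0
  + 95.176.0.0/12 (H1) depth=12
  + 230.234.58.102/32 (H0) depth=32
  ? 81.11.197.58  path d0:H3→d1:-→d2:-→d3:-→d4:H0  best=H0
  + 95.176.0.0/12 (H2) depth=12
  + 95.188.215.226/32 (H3) depth=32
  ? 95.188.208.0  path d0:H3→d1:-→d2:-→d3:-→d4:H0→d5:-→d6:-→d7:-→d8:H3→d9:-→d10:-→d11:-→d12:H2→d13:-→d14:-→d15:-→d16:-→d17:-→d18:-→d19:-→d20:H3→d21:-  best=H3
  ? 55.10.209.87  path d0:H3→d1:-  best=H3
  ? 95.188.208.64  path d0:H3→d1:-→d2:-→d3:-→d4:H0→d5:-→d6:-→d7:-→d8:H3→d9:-→d10:-→d11:-→d12:H2→d13:-→d14:-→d15:-→d16:-→d17:-→d18:-→d19:-→d20:H3→d21:-  best=H3
  + 95.188.215.0/24 (H1) depth=24
  ? 230.234.58.35  path d0:H3→d1:-→d2:-→d3:-→d4:-→d5:-→d6:-→d7:-→d8:-→d9:-→d10:-→d11:-→d12:-→d13:-→d14:-→d15:-→d16:-→d17:-→d18:-→d19:-→d20:-→d21:-→d22:-→d23:-→d24:H0→d25:-  best=H0

== LOOKUPS ==
["H0","H3","H0","H0","H0","H3","H3","H3","H0"]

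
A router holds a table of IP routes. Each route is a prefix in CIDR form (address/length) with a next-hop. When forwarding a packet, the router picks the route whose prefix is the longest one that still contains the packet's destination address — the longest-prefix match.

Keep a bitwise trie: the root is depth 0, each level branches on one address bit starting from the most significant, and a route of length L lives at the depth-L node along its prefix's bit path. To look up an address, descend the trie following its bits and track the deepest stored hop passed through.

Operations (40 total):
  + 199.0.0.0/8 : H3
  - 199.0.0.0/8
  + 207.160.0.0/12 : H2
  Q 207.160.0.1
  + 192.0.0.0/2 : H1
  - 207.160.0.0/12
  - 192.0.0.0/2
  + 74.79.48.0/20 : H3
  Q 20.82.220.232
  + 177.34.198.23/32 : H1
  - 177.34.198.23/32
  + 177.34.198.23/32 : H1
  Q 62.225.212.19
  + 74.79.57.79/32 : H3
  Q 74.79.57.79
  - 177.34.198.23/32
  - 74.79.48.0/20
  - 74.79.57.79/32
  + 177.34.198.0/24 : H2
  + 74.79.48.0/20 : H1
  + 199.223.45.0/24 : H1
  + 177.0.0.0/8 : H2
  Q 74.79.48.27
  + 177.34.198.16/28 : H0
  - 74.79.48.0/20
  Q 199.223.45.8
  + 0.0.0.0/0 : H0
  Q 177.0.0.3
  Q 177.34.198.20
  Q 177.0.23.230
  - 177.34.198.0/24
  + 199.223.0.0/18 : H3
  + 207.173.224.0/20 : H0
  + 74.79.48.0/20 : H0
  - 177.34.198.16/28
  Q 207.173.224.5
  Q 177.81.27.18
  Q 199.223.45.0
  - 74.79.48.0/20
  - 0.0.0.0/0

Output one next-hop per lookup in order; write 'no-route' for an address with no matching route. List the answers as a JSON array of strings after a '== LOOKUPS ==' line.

Process each operation:
  + 199.0.0.0/8 (H3) depth=8
  del 199.0.0.0/8 (clear depth 8)
  + 207.160.0.0/12 (H2) depth=12
  Q 207.160.0.1: descend 110011111010 ; hops seen [H2] ; pick H2
  + 192.0.0.0/2 (H1) depth=2
  del 207.160.0.0/12 (clear depth 12)
  del 192.0.0.0/2 (clear depth 2)
  + 74.79.48.0/20 (H3) depth=20
  Q 20.82.220.232: descend 0 ; hops seen [∅] ; pick no-route
  + 177.34.198.23/32 (H1) depth=32
  del 177.34.198.23/32 (clear depth 32)
  + 177.34.198.23/32 (H1) depth=32
  Q 62.225.212.19: descend 0 ; hops seen [∅] ; pick no-route
  + 74.79.57.79/32 (H3) depth=32
  Q 74.79.57.79: descend 01001010010011110011100101001111 ; hops seen [H3,H3] ; pick H3
  del 177.34.198.23/32 (clear depth 32)
  del 74.79.48.0/20 (clear depth 20)
  del 74.79.57.79/32 (clear depth 32)
  + 177.34.198.0/24 (H2) depth=24
  + 74.79.48.0/20 (H1) depth=20
  + 199.223.45.0/24 (H1) depth=24
  + 177.0.0.0/8 (H2) depth=8
  Q 74.79.48.27: descend 01001010010011110011 ; hops seen [H1] ; pick H1
  + 177.34.198.16/28 (H0) depth=28
  del 74.79.48.0/20 (clear depth 20)
  Q 199.223.45.8: descend 110001111101111100101101 ; hops seen [H1] ; pick H1
  + 0.0.0.0/0 (H0) depth=0
  Q 177.0.0.3: descend 1011000100 ; hops seen [H0,H2] ; pick H2
  Q 177.34.198.20: descend 101100010010001011000110000101 ; hops seen [H0,H2,H2,H0] ; pick H0
  Q 177.0.23.230: descend 1011000100 ; hops seen [H0,H2] ; pick H2
  del 177.34.198.0/24 (clear depth 24)
  + 199.223.0.0/18 (H3) depth=18
  + 207.173.224.0/20 (H0) depth=20
  + 74.79.48.0/20 (H0) depth=20
  del 177.34.198.16/28 (clear depth 28)
  Q 207.173.224.5: descend 11001111101011011110 ; hops seen [H0,H0] ; pick H0
  Q 177.81.27.18: descend 101100010 ; hops seen [H0,H2] ; pick H2
  Q 199.223.45.0: descend 110001111101111100101101 ; hops seen [H0,H3,H1] ; pick H1
  del 74.79.48.0/20 (clear depth 20)
  del 0.0.0.0/0 (clear depth 0)

== LOOKUPS ==
["H2","no-route","no-route","H3","H1","H1","H2","H0","H2","H0","H2","H1"]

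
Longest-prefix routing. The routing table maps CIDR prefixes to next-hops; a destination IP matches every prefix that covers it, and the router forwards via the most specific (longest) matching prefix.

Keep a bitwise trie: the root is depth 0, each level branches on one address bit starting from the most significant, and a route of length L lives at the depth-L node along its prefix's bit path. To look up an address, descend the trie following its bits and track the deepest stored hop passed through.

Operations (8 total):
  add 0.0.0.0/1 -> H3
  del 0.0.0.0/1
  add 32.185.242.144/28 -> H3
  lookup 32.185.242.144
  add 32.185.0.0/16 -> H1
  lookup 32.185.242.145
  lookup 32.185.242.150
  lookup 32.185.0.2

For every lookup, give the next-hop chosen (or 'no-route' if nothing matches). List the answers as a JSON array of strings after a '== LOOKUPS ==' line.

Process each operation:
  add 0.0.0.0/1 -> H3 at depth 1
  - 0.0.0.0/1 clear@1
  add 32.185.242.144/28 -> H3 at depth 28
  lookup 32.185.242.144: bits 0010000010111001111100101001 walk d0:-→d1:-→d2:-→d3:-→d4:-→d5:-→d6:-→d7:-→d8:-→d9:-→d10:-→d11:-→d12:-→d13:-→d14:-→d15:-→d16:-→d17:-→d18:-→d19:-→d20:-→d21:-→d22:-→d23:-→d24:-→d25:-→d26:-→d27:-→d28:H3 -> H3
  add 32.185.0.0/16 -> H1 at depth 16
  lookup 32.185.242.145: bits 0010000010111001111100101001 walk d0:-→d1:-→d2:-→d3:-→d4:-→d5:-→d6:-→d7:-→d8:-→d9:-→d10:-→d11:-→d12:-→d13:-→d14:-→d15:-→d16:H1→d17:-→d18:-→d19:-→d20:-→d21:-→d22:-→d23:-→d24:-→d25:-→d26:-→d27:-→d28:H3 -> H3
  lookup 32.185.242.150: bits 0010000010111001111100101001 walk d0:-→d1:-→d2:-→d3:-→d4:-→d5:-→d6:-→d7:-→d8:-→d9:-→d10:-→d11:-→d12:-→d13:-→d14:-→d15:-→d16:H1→d17:-→d18:-→d19:-→d20:-→d21:-→d22:-→d23:-→d24:-→d25:-→d26:-→d27:-→d28:H3 -> H3
  lookup 32.185.0.2: bits 0010000010111001 walk d0:-→d1:-→d2:-→d3:-→d4:-→d5:-→d6:-→d7:-→d8:-→d9:-→d10:-→d11:-→d12:-→d13:-→d14:-→d15:-→d16:H1 -> H1

== LOOKUPS ==
["H3","H3","H3","H1"]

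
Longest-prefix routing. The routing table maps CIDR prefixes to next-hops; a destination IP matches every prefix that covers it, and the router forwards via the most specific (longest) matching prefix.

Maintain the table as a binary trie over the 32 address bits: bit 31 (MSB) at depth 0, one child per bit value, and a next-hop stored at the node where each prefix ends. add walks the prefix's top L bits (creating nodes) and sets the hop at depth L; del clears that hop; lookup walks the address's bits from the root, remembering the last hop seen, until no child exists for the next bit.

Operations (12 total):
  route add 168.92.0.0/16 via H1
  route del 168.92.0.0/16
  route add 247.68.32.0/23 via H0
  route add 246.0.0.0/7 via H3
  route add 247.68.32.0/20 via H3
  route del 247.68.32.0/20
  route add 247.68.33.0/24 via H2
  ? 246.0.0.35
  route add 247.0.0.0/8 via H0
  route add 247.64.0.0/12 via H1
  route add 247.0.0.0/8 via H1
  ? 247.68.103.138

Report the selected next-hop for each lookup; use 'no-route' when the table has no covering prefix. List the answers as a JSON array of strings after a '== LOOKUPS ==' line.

Trace:
  + 168.92.0.0/16 (H1) depth=16
  - 168.92.0.0/16 clear@16
  + 247.68.32.0/23 (H0) depth=23
  + 246.0.0.0/7 (H3) depth=7
  + 247.68.32.0/20 (H3) depth=20
  - 247.68.32.0/20 clear@20
  + 247.68.33.0/24 (H2) depth=24
  Q 246.0.0.35: descend 1111011 ; hops seen [H3] ; pick H3
  + 247.0.0.0/8 (H0) depth=8
  + 247.64.0.0/12 (H1) depth=12
  + 247.0.0.0/8 (H1) depth=8
  Q 247.68.103.138: descend 11110111010001000 ; hops seen [H3,H1,H1] ; pick H1

== LOOKUPS ==
["H3","H1"]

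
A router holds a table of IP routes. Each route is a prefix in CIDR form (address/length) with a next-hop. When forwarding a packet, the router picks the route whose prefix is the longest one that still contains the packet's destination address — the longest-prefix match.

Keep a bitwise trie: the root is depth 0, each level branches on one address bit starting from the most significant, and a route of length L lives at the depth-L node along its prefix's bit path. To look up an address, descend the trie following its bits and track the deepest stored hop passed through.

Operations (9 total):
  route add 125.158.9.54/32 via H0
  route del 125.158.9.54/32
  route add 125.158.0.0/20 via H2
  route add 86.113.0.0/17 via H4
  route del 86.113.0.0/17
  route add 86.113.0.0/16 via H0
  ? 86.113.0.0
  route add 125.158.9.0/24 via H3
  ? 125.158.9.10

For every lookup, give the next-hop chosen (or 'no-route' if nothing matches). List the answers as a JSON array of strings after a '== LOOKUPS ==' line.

Apply in order:
  add 125.158.9.54/32 -> H0 at depth 32
  - 125.158.9.54/32 clear@32
  add 125.158.0.0/20 -> H2 at depth 20
  add 86.113.0.0/17 -> H4 at depth 17
  - 86.113.0.0/17 clear@17
  add 86.113.0.0/16 -> H0 at depth 16
  Q 86.113.0.0: descend 01010110011100010 ; hops seen [H0] ; pick H0
  add 125.158.9.0/24 -> H3 at depth 24
  Q 125.158.9.10: descend 01111101100111100000100100 ; hops seen [H2,H3] ; pick H3

== LOOKUPS ==
["H0","H3"]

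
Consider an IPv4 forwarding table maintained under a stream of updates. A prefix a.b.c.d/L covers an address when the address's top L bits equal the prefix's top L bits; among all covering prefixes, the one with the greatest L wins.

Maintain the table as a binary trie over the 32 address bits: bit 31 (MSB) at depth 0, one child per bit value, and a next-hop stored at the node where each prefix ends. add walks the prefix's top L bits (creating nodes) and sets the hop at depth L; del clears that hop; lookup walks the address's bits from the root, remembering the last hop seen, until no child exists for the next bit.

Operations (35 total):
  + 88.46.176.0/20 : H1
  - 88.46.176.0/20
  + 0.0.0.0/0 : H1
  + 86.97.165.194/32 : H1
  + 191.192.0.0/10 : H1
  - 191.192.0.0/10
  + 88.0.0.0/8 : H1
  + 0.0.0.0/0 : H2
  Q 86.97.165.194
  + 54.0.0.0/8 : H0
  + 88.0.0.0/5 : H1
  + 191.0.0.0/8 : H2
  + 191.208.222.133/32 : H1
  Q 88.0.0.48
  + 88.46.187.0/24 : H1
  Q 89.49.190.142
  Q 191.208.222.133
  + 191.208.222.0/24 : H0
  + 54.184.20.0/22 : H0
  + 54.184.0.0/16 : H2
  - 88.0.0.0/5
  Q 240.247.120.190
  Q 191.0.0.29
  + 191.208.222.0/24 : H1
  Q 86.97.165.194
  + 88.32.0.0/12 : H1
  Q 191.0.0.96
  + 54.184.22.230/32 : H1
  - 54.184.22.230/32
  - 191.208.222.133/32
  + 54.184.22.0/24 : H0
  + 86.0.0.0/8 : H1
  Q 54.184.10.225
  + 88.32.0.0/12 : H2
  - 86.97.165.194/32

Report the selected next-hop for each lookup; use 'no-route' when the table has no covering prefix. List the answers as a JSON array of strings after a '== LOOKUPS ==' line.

Process each operation:
  add 88.46.176.0/20 -> H1 at depth 20
  del 88.46.176.0/20 (clear depth 20)
  add 0.0.0.0/0 -> H1 at depth 0
  add 86.97.165.194/32 -> H1 at depth 32
  add 191.192.0.0/10 -> H1 at depth 10
  del 191.192.0.0/10 (clear depth 10)
  add 88.0.0.0/8 -> H1 at depth 8
  add 0.0.0.0/0 -> H2 at depth 0
  ? 86.97.165.194  path d0:H2→d1:-→d2:-→d3:-→d4:-→d5:-→d6:-→d7:-→d8:-→d9:-→d10:-→d11:-→d12:-→d13:-→d14:-→d15:-→d16:-→d17:-→d18:-→d19:-→d20:-→d21:-→d22:-→d23:-→d24:-→d25:-→d26:-→d27:-→d28:-→d29:-→d30:-→d31:-→d32:H1  best=H1
  add 54.0.0.0/8 -> H0 at depth 8
  add 88.0.0.0/5 -> H1 at depth 5
  add 191.0.0.0/8 -> H2 at depth 8
  add 191.208.222.133/32 -> H1 at depth 32
  ? 88.0.0.48  path d0:H2→d1:-→d2:-→d3:-→d4:-→d5:H1→d6:-→d7:-→d8:H1→d9:-→d10:-  best=H1
  add 88.46.187.0/24 -> H1 at depth 24
  ? 89.49.190.142  path d0:H2→d1:-→d2:-→d3:-→d4:-→d5:H1→d6:-→d7:-  best=H1
  ? 191.208.222.133  path d0:H2→d1:-→d2:-→d3:-→d4:-→d5:-→d6:-→d7:-→d8:H2→d9:-→d10:-→d11:-→d12:-→d13:-→d14:-→d15:-→d16:-→d17:-→d18:-→d19:-→d20:-→d21:-→d22:-→d23:-→d24:-→d25:-→d26:-→d27:-→d28:-→d29:-→d30:-→d31:-→d32:H1  best=H1
  add 191.208.222.0/24 -> H0 at depth 24
  add 54.184.20.0/22 -> H0 at depth 22
  add 54.184.0.0/16 -> H2 at depth 16
  del 88.0.0.0/5 (clear depth 5)
  ? 240.247.120.190  path d0:H2→d1:-  best=H2
  ? 191.0.0.29  path d0:H2→d1:-→d2:-→d3:-→d4:-→d5:-→d6:-→d7:-→d8:H2  best=H2
  add 191.208.222.0/24 -> H1 at depth 24
  ? 86.97.165.194  path d0:H2→d1:-→d2:-→d3:-→d4:-→d5:-→d6:-→d7:-→d8:-→d9:-→d10:-→d11:-→d12:-→d13:-→d14:-→d15:-→d16:-→d17:-→d18:-→d19:-→d20:-→d21:-→d22:-→d23:-→d24:-→d25:-→d26:-→d27:-→d28:-→d29:-→d30:-→d31:-→d32:H1  best=H1
  add 88.32.0.0/12 -> H1 at depth 12
  ? 191.0.0.96  path d0:H2→d1:-→d2:-→d3:-→d4:-→d5:-→d6:-→d7:-→d8:H2  best=H2
  add 54.184.22.230/32 -> H1 at depth 32
  del 54.184.22.230/32 (clear depth 32)
  del 191.208.222.133/32 (clear depth 32)
  add 54.184.22.0/24 -> H0 at depth 24
  add 86.0.0.0/8 -> H1 at depth 8
  ? 54.184.10.225  path d0:H2→d1:-→d2:-→d3:-→d4:-→d5:-→d6:-→d7:-→d8:H0→d9:-→d10:-→d11:-→d12:-→d13:-→d14:-→d15:-→d16:H2→d17:-→d18:-→d19:-  best=H2
  add 88.32.0.0/12 -> H2 at depth 12
  del 86.97.165.194/32 (clear depth 32)

== LOOKUPS ==
["H1","H1","H1","H1","H2","H2","H1","H2","H2"]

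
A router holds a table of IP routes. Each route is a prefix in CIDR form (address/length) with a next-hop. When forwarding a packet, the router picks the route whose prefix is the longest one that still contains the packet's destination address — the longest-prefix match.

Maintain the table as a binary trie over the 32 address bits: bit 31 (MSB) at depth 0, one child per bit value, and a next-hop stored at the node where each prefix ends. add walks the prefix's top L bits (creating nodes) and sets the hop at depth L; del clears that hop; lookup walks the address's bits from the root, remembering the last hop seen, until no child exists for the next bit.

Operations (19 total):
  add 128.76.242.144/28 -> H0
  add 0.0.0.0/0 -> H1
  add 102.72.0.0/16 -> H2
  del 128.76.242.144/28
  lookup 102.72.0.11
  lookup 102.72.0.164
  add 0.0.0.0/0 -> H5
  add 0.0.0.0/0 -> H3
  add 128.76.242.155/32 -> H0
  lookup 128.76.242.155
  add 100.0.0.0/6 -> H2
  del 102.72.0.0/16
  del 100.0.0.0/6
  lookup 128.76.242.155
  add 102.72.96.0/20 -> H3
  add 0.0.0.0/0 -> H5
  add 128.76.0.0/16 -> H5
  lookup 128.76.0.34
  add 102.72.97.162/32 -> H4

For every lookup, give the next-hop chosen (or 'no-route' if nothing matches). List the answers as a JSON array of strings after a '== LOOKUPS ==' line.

Trace:
  add 128.76.242.144/28 -> H0 at depth 28
  add 0.0.0.0/0 -> H1 at depth 0
  add 102.72.0.0/16 -> H2 at depth 16
  del 128.76.242.144/28 (clear depth 28)
  ? 102.72.0.11  path d0:H1→d1:-→d2:-→d3:-→d4:-→d5:-→d6:-→d7:-→d8:-→d9:-→d10:-→d11:-→d12:-→d13:-→d14:-→d15:-→d16:H2  best=H2
  ? 102.72.0.164  path d0:H1→d1:-→d2:-→d3:-→d4:-→d5:-→d6:-→d7:-→d8:-→d9:-→d10:-→d11:-→d12:-→d13:-→d14:-→d15:-→d16:H2  best=H2
  add 0.0.0.0/0 -> H5 at depth 0
  add 0.0.0.0/0 -> H3 at depth 0
  add 128.76.242.155/32 -> H0 at depth 32
  ? 128.76.242.155  path d0:H3→d1:-→d2:-→d3:-→d4:-→d5:-→d6:-→d7:-→d8:-→d9:-→d10:-→d11:-→d12:-→d13:-→d14:-→d15:-→d16:-→d17:-→d18:-→d19:-→d20:-→d21:-→d22:-→d23:-→d24:-→d25:-→d26:-→d27:-→d28:-→d29:-→d30:-→d31:-→d32:H0  best=H0
  add 100.0.0.0/6 -> H2 at depth 6
  del 102.72.0.0/16 (clear depth 16)
  del 100.0.0.0/6 (clear depth 6)
  ? 128.76.242.155  path d0:H3→d1:-→d2:-→d3:-→d4:-→d5:-→d6:-→d7:-→d8:-→d9:-→d10:-→d11:-→d12:-→d13:-→d14:-→d15:-→d16:-→d17:-→d18:-→d19:-→d20:-→d21:-→d22:-→d23:-→d24:-→d25:-→d26:-→d27:-→d28:-→d29:-→d30:-→d31:-→d32:H0  best=H0
  add 102.72.96.0/20 -> H3 at depth 20
  add 0.0.0.0/0 -> H5 at depth 0
  add 128.76.0.0/16 -> H5 at depth 16
  ? 128.76.0.34  path d0:H5→d1:-→d2:-→d3:-→d4:-→d5:-→d6:-→d7:-→d8:-→d9:-→d10:-→d11:-→d12:-→d13:-→d14:-→d15:-→d16:H5  best=H5
  add 102.72.97.162/32 -> H4 at depth 32

== LOOKUPS ==
["H2","H2","H0","H0","H5"]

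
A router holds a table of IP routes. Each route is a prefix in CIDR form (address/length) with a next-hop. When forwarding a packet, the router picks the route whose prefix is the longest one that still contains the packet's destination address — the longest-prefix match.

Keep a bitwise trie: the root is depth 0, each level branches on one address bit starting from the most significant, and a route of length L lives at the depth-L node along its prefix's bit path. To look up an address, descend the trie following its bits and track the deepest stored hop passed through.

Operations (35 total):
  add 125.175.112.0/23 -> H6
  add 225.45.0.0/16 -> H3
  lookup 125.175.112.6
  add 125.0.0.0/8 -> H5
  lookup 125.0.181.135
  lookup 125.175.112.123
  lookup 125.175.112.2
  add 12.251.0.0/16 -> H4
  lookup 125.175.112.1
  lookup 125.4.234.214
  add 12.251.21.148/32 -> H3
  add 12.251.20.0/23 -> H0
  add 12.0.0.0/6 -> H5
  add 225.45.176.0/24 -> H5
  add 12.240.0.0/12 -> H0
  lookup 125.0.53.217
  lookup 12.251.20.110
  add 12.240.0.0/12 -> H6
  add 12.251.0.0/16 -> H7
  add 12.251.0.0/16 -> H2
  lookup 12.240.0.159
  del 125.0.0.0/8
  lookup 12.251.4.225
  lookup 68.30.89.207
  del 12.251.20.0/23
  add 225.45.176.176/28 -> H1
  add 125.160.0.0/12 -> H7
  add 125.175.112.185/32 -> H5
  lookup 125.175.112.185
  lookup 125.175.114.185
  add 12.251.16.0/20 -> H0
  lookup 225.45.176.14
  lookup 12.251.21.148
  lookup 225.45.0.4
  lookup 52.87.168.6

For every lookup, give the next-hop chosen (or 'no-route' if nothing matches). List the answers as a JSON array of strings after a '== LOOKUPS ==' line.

Apply in order:
  + 125.175.112.0/23 (H6) depth=23
  + 225.45.0.0/16 (H3) depth=16
  Q 125.175.112.6: descend 01111101101011110111000 ; hops seen [H6] ; pick H6
  + 125.0.0.0/8 (H5) depth=8
  Q 125.0.181.135: descend 01111101 ; hops seen [H5] ; pick H5
  Q 125.175.112.123: descend 01111101101011110111000 ; hops seen [H5,H6] ; pick H6
  Q 125.175.112.2: descend 01111101101011110111000 ; hops seen [H5,H6] ; pick H6
  + 12.251.0.0/16 (H4) depth=16
  Q 125.175.112.1: descend 01111101101011110111000 ; hops seen [H5,H6] ; pick H6
  Q 125.4.234.214: descend 01111101 ; hops seen [H5] ; pick H5
  + 12.251.21.148/32 (H3) depth=32
  + 12.251.20.0/23 (H0) depth=23
  + 12.0.0.0/6 (H5) depth=6
  + 225.45.176.0/24 (H5) depth=24
  + 12.240.0.0/12 (H0) depth=12
  Q 125.0.53.217: descend 01111101 ; hops seen [H5] ; pick H5
  Q 12.251.20.110: descend 00001100111110110001010 ; hops seen [H5,H0,H4,H0] ; pick H0
  + 12.240.0.0/12 (H6) depth=12
  + 12.251.0.0/16 (H7) depth=16
  + 12.251.0.0/16 (H2) depth=16
  Q 12.240.0.159: descend 000011001111 ; hops seen [H5,H6] ; pick H6
  - 125.0.0.0/8 clear@8
  Q 12.251.4.225: descend 0000110011111011000 ; hops seen [H5,H6,H2] ; pick H2
  Q 68.30.89.207: descend 01 ; hops seen [∅] ; pick no-route
  - 12.251.20.0/23 clear@23
  + 225.45.176.176/28 (H1) depth=28
  + 125.160.0.0/12 (H7) depth=12
  + 125.175.112.185/32 (H5) depth=32
  Q 125.175.112.185: descend 01111101101011110111000010111001 ; hops seen [H7,H6,H5] ; pick H5
  Q 125.175.114.185: descend 0111110110101111011100 ; hops seen [H7] ; pick H7
  + 12.251.16.0/20 (H0) depth=20
  Q 225.45.176.14: descend 111000010010110110110000 ; hops seen [H3,H5] ; pick H5
  Q 12.251.21.148: descend 00001100111110110001010110010100 ; hops seen [H5,H6,H2,H0,H3] ; pick H3
  Q 225.45.0.4: descend 1110000100101101 ; hops seen [H3] ; pick H3
  Q 52.87.168.6: descend 00 ; hops seen [∅] ; pick no-route

== LOOKUPS ==
["H6","H5","H6","H6","H6","H5","H5","H0","H6","H2","no-route","H5","H7","H5","H3","H3","no-route"]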